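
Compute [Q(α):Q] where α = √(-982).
[Q(α):Q] = 2

[Q(α):Q] equals the degree of the minimal polynomial of α. Here α^2 = -982 and x^2 + 982 is irreducible (d = -982 is squarefree, ≠ 1, hence not a square), so deg(m_α) = 2. Thus [Q(α):Q] = 2.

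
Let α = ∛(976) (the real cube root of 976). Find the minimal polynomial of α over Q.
m_α(x) = x^3 - 976

α satisfies α^3 = 976, so x^3 - 976 annihilates α. By the rational root test, a rational root p/q (in lowest terms) of x^3 - 976 would satisfy p^3 = 976 q^3, forcing q = 1 and p^3 = 976; but 976 is not a perfect cube, contradiction. A monic cubic over Q with no rational root is irreducible (any nontrivial factorization would include a linear factor). Hence x^3 - 976 is the minimal polynomial of α, and in particular [Q(α):Q] = 3.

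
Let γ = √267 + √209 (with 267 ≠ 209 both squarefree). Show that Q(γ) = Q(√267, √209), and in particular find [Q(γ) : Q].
[Q(γ) : Q] = 4 (equivalently, Q(γ) = Q(√267, √209))

Obviously Q(γ) ⊆ Q(√267, √209), and [Q(√267, √209):Q] = 4 (since 267, 209 are distinct squarefree integers > 1 with 55803 not a perfect square). To show equality we compute the minimal polynomial of γ. From γ = √267 + √209: γ^2 = 267 + 2√(55803) + 209 = 476 + 2√(55803), so γ^2 - 476 = 2√(55803); squaring, (γ^2 - 476)^2 = 4·55803, i.e. γ^4 - 952γ^2 + 226576 - 223212 = 0, i.e. γ^4 - 952γ^2 + 3364 = 0. So γ is a root of x^4 - 952x^2 + 3364. This polynomial is irreducible over Q: it has no rational root (each ±√267 ± √209 is irrational), and any factorization into two quadratics over Q would force √(55803) ∈ Q (pairing opposite roots) or √267, √209 ∈ Q (other pairings), all impossible. Hence [Q(γ):Q] = 4 = [Q(√267, √209):Q], so Q(γ) = Q(√267, √209).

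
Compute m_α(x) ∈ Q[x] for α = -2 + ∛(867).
m_α(x) = x^3 + 6x^2 + 12x - 859

Set β = α + 2 = ∛(867), so β^3 = 867. Then (α + 2)^3 - 867 = 0, i.e. α is a root of g(x) = (x + 2)^3 - 867 = x^3 + 6x^2 + 12x - 859. Since g(x) = h(x + 2) where h(x) = x^3 - 867, and h is irreducible over Q (because 867 is not a perfect cube, so h has no rational root, and a monic cubic with no rational root is irreducible), g is also irreducible (irreducibility is preserved under the substitution x → x + 2). Hence m_α(x) = x^3 + 6x^2 + 12x - 859.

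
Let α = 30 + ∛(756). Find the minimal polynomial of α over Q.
m_α(x) = x^3 - 90x^2 + 2700x - 27756

Set β = α - 30 = ∛(756), so β^3 = 756. Then (α - 30)^3 - 756 = 0, i.e. α is a root of g(x) = (x - 30)^3 - 756 = x^3 - 90x^2 + 2700x - 27756. Since g(x) = h(x - 30) where h(x) = x^3 - 756, and h is irreducible over Q (because 756 is not a perfect cube, so h has no rational root, and a monic cubic with no rational root is irreducible), g is also irreducible (irreducibility is preserved under the substitution x → x - 30). Hence m_α(x) = x^3 - 90x^2 + 2700x - 27756.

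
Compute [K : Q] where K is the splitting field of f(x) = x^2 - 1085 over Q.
[K : Q] = 2

f(x) = x^2 - 1085 factors as (x - √1085)(x + √1085). The splitting field is K = Q(√1085). Since 1085 is squarefree and > 1, it is not a perfect square, so x^2 - 1085 is irreducible over Q and [Q(√1085) : Q] = 2. Hence [K : Q] = 2.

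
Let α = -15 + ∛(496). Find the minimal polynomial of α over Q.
m_α(x) = x^3 + 45x^2 + 675x + 2879

Set β = α + 15 = ∛(496), so β^3 = 496. Then (α + 15)^3 - 496 = 0, i.e. α is a root of g(x) = (x + 15)^3 - 496 = x^3 + 45x^2 + 675x + 2879. Since g(x) = h(x + 15) where h(x) = x^3 - 496, and h is irreducible over Q (because 496 is not a perfect cube, so h has no rational root, and a monic cubic with no rational root is irreducible), g is also irreducible (irreducibility is preserved under the substitution x → x + 15). Hence m_α(x) = x^3 + 45x^2 + 675x + 2879.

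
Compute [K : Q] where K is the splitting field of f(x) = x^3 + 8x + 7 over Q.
[K : Q] = 6

By the rational root test, any rational root of the monic integer polynomial f(x) = x^3 + 8x + 7 must be an integer dividing the constant term 7, i.e. one of ±{1, 7}. Evaluating: f(1) = 16, f(-1) = -2, f(7) = 406, f(-7) = -392; none is 0, so f has no rational root and is therefore irreducible over Q (a cubic with no linear factor over a field is irreducible). For an irreducible cubic, the Galois group is A_3 or S_3 according as the discriminant disc(f) = -4a^3 - 27b^2 = -4·(8)^3 - 27·(7)^2 = -3371 is or is not a square in Q. Here disc(f) = -3371 is not a perfect square in Q, so the Galois group of f over Q is not contained in A_3 and must be all of S_3. The splitting field has degree |S_3| = 6 over Q, so [K : Q] = 6.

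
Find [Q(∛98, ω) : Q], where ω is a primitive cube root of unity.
[Q(∛98, ω) : Q] = 6

[Q(∛98):Q] = 3 (min poly x^3 - 98, irreducible since 98 is not a perfect cube). [Q(ω):Q] = 2 (min poly x^2 + x + 1). Since Q(∛98) ⊂ R and ω ∉ R, we have ω ∉ Q(∛98), so x^2 + x + 1 remains irreducible over Q(∛98) and [Q(∛98, ω) : Q(∛98)] = 2. By the tower law, [Q(∛98, ω) : Q] = 3 · 2 = 6. (In fact Q(∛98, ω) is the splitting field of x^3 - 98 over Q.)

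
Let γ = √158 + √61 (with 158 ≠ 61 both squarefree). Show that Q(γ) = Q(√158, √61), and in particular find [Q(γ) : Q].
[Q(γ) : Q] = 4 (equivalently, Q(γ) = Q(√158, √61))

Obviously Q(γ) ⊆ Q(√158, √61), and [Q(√158, √61):Q] = 4 (since 158, 61 are distinct squarefree integers > 1 with 9638 not a perfect square). To show equality we compute the minimal polynomial of γ. From γ = √158 + √61: γ^2 = 158 + 2√(9638) + 61 = 219 + 2√(9638), so γ^2 - 219 = 2√(9638); squaring, (γ^2 - 219)^2 = 4·9638, i.e. γ^4 - 438γ^2 + 47961 - 38552 = 0, i.e. γ^4 - 438γ^2 + 9409 = 0. So γ is a root of x^4 - 438x^2 + 9409. This polynomial is irreducible over Q: it has no rational root (each ±√158 ± √61 is irrational), and any factorization into two quadratics over Q would force √(9638) ∈ Q (pairing opposite roots) or √158, √61 ∈ Q (other pairings), all impossible. Hence [Q(γ):Q] = 4 = [Q(√158, √61):Q], so Q(γ) = Q(√158, √61).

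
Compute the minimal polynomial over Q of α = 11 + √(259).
m_α(x) = x^2 - 22x - 138

From α - 11 = √(259), squaring gives (α - 11)^2 = 259, i.e. α^2 - 22α + 121 = 259, so α^2 - 22α - 138 = 0. The discriminant of x^2 - 22x - 138 is (-22)^2 - 4·(-138) = 484 + 552 = 1036, and 4·(259) is not a perfect square in Q since 259 is squarefree and ≠ 1. Hence x^2 - 22x - 138 is irreducible over Q and is the minimal polynomial of α.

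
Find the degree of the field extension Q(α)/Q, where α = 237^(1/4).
[Q(α):Q] = 4

α is a root of x^4 - 237. By Eisenstein's criterion at the prime p = 3 (which divides the constant term 237 but p^2 = 9 does not, since 237 is squarefree), x^4 - 237 is irreducible over Q. Hence [Q(α):Q] = 4.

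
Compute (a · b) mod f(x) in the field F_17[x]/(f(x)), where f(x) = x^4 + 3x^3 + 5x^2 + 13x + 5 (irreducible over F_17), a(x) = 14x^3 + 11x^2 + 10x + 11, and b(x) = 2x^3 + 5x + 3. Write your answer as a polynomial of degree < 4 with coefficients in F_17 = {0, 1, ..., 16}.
a · b ≡ 14x^3 + x^2 + 4x + 16 (mod f(x))

Multiply in F_17[x]: a(x)·b(x) = (14x^3 + 11x^2 + 10x + 11)·(2x^3 + 5x + 3) = 11x^6 + 5x^5 + 5x^4 + 15x^2 + 16. This has degree ≥ 4, so divide by f(x) over F_17: 11x^6 + 5x^5 + 5x^4 + 15x^2 + 16 = (11x^2 + 6x)·(x^4 + 3x^3 + 5x^2 + 13x + 5) + (14x^3 + x^2 + 4x + 16). Hence a·b ≡ 14x^3 + x^2 + 4x + 16 (mod f). (F_17[x]/(f) is a field with 17^4 = 83521 elements since f is irreducible of degree 4.)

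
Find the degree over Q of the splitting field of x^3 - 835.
[K : Q] = 6

The roots of x^3 - 835 are ∛835, ω∛835, ω^2∛835 where ω = e^(2πi/3) is a primitive cube root of unity, so K = Q(∛835, ω). Now [Q(∛835):Q] = 3 (since 835 is not a perfect cube, x^3 - 835 is irreducible) and [Q(ω):Q] = 2. Both 2 and 3 divide [K:Q], and [K:Q] ≤ 3·2 = 6, so [K:Q] = 6. (Equivalently: Q(∛835) ⊂ R but ω ∉ R, so [K : Q(∛835)] = 2.)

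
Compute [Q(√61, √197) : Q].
[Q(√61, √197) : Q] = 4

[Q(√61):Q] = 2 (min poly x^2 - 61, irreducible since 61 is squarefree > 1). For the top step, suppose √197 ∈ Q(√61), say √197 = c + d√61 with c, d ∈ Q. Squaring: 197 = c^2 + 61d^2 + 2cd√61. Since √61 ∉ Q this forces 2cd = 0. If d = 0 then √197 = c ∈ Q, contradicting 197 squarefree > 1. If c = 0 then 197 = 61d^2, so 61·197 = (61d)^2 is a perfect square in Q — but 61·197 = 12017 is not a perfect square (since 61 and 197 are distinct squarefree integers). Contradiction. Hence √197 ∉ Q(√61), so x^2 - 197 stays irreducible over Q(√61) and [Q(√61, √197) : Q(√61)] = 2. By the tower law, [Q(√61, √197) : Q] = 2 · 2 = 4.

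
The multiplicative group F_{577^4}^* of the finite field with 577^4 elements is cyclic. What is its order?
|F_{577^4}^*| = 110841719040

F_{577^4} has 577^4 = 110841719041 elements; its multiplicative group consists of all nonzero elements, so |F_{577^4}^*| = 110841719041 - 1 = 110841719040. (It is cyclic since any finite subgroup of the multiplicative group of a field is cyclic.)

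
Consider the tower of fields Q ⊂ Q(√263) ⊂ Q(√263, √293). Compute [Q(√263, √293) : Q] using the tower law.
[Q(√263, √293) : Q] = 4

[Q(√263):Q] = 2 (min poly x^2 - 263, irreducible since 263 is squarefree > 1). For the top step, suppose √293 ∈ Q(√263), say √293 = c + d√263 with c, d ∈ Q. Squaring: 293 = c^2 + 263d^2 + 2cd√263. Since √263 ∉ Q this forces 2cd = 0. If d = 0 then √293 = c ∈ Q, contradicting 293 squarefree > 1. If c = 0 then 293 = 263d^2, so 263·293 = (263d)^2 is a perfect square in Q — but 263·293 = 77059 is not a perfect square (since 263 and 293 are distinct squarefree integers). Contradiction. Hence √293 ∉ Q(√263), so x^2 - 293 stays irreducible over Q(√263) and [Q(√263, √293) : Q(√263)] = 2. By the tower law, [Q(√263, √293) : Q] = 2 · 2 = 4.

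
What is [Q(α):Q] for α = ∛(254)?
[Q(α):Q] = 3

The minimal polynomial of α is x^3 - 254, irreducible over Q since 254 is not a perfect cube (so x^3 - 254 has no rational root). Hence [Q(α):Q] = deg(m_α) = 3.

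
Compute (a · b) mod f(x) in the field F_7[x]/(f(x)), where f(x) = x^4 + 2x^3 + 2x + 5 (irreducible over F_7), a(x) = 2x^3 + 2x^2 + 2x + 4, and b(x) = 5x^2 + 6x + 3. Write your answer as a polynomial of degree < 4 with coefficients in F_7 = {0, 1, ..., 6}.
a · b ≡ 3x^3 + 4x^2 + 4x + 2 (mod f(x))

Multiply in F_7[x]: a(x)·b(x) = (2x^3 + 2x^2 + 2x + 4)·(5x^2 + 6x + 3) = 3x^5 + x^4 + 3x^2 + 2x + 5. This has degree ≥ 4, so divide by f(x) over F_7: 3x^5 + x^4 + 3x^2 + 2x + 5 = (3x + 2)·(x^4 + 2x^3 + 2x + 5) + (3x^3 + 4x^2 + 4x + 2). Hence a·b ≡ 3x^3 + 4x^2 + 4x + 2 (mod f). (F_7[x]/(f) is a field with 7^4 = 2401 elements since f is irreducible of degree 4.)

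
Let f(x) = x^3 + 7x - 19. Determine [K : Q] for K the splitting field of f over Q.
[K : Q] = 6

By the rational root test, any rational root of the monic integer polynomial f(x) = x^3 + 7x - 19 must be an integer dividing the constant term -19, i.e. one of ±{1, 19}. Evaluating: f(1) = -11, f(-1) = -27, f(19) = 6973, f(-19) = -7011; none is 0, so f has no rational root and is therefore irreducible over Q (a cubic with no linear factor over a field is irreducible). For an irreducible cubic, the Galois group is A_3 or S_3 according as the discriminant disc(f) = -4a^3 - 27b^2 = -4·(7)^3 - 27·(-19)^2 = -11119 is or is not a square in Q. Here disc(f) = -11119 is not a perfect square in Q, so the Galois group of f over Q is not contained in A_3 and must be all of S_3. The splitting field has degree |S_3| = 6 over Q, so [K : Q] = 6.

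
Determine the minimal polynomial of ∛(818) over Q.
m_α(x) = x^3 - 818

α satisfies α^3 = 818, so x^3 - 818 annihilates α. By the rational root test, a rational root p/q (in lowest terms) of x^3 - 818 would satisfy p^3 = 818 q^3, forcing q = 1 and p^3 = 818; but 818 is not a perfect cube, contradiction. A monic cubic over Q with no rational root is irreducible (any nontrivial factorization would include a linear factor). Hence x^3 - 818 is the minimal polynomial of α, and in particular [Q(α):Q] = 3.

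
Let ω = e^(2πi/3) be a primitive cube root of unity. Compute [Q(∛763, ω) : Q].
[Q(∛763, ω) : Q] = 6

[Q(∛763):Q] = 3 (min poly x^3 - 763, irreducible since 763 is not a perfect cube). [Q(ω):Q] = 2 (min poly x^2 + x + 1). Since Q(∛763) ⊂ R and ω ∉ R, we have ω ∉ Q(∛763), so x^2 + x + 1 remains irreducible over Q(∛763) and [Q(∛763, ω) : Q(∛763)] = 2. By the tower law, [Q(∛763, ω) : Q] = 3 · 2 = 6. (In fact Q(∛763, ω) is the splitting field of x^3 - 763 over Q.)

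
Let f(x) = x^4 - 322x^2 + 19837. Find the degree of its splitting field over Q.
[K : Q] = 4

Solving the quadratic in x^2: x^2 = (322 ± √(322^2 - 4·19837))/2 = (322 ± √24336)/2 = (322 ± 156)/2, giving x^2 = 83 or x^2 = 239. So f(x) = (x^2 - 83)(x^2 - 239) and the roots of f are ±√83, ±√239. Hence the splitting field is K = Q(√83, √239). Since 83 and 239 are distinct squarefree integers > 1, their product 19837 is not a perfect square, so √239 ∉ Q(√83). By the tower law [K:Q] = [Q(√83,√239):Q(√83)] · [Q(√83):Q] = 2 · 2 = 4.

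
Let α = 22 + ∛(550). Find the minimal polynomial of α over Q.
m_α(x) = x^3 - 66x^2 + 1452x - 11198

Set β = α - 22 = ∛(550), so β^3 = 550. Then (α - 22)^3 - 550 = 0, i.e. α is a root of g(x) = (x - 22)^3 - 550 = x^3 - 66x^2 + 1452x - 11198. Since g(x) = h(x - 22) where h(x) = x^3 - 550, and h is irreducible over Q (because 550 is not a perfect cube, so h has no rational root, and a monic cubic with no rational root is irreducible), g is also irreducible (irreducibility is preserved under the substitution x → x - 22). Hence m_α(x) = x^3 - 66x^2 + 1452x - 11198.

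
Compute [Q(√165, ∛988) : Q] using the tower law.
[Q(√165, ∛988) : Q] = 6

Let L = Q(√165, ∛988). Since Q(√165) ⊂ L and [Q(√165):Q] = 2, the tower law gives 2 | [L:Q]. Likewise Q(∛988) ⊂ L with [Q(∛988):Q] = 3 (because 988 is not a perfect cube), so 3 | [L:Q]. As gcd(2,3) = 1, [L:Q] is divisible by 6. Conversely L is generated over Q by √165 and ∛988, so [L:Q] ≤ 2·3 = 6. Therefore [Q(√165, ∛988) : Q] = 6.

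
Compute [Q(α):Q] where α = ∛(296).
[Q(α):Q] = 3

The minimal polynomial of α is x^3 - 296, irreducible over Q since 296 is not a perfect cube (so x^3 - 296 has no rational root). Hence [Q(α):Q] = deg(m_α) = 3.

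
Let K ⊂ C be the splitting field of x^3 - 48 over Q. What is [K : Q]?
[K : Q] = 6

The roots of x^3 - 48 are ∛48, ω∛48, ω^2∛48 where ω = e^(2πi/3) is a primitive cube root of unity, so K = Q(∛48, ω). Now [Q(∛48):Q] = 3 (since 48 is not a perfect cube, x^3 - 48 is irreducible) and [Q(ω):Q] = 2. Both 2 and 3 divide [K:Q], and [K:Q] ≤ 3·2 = 6, so [K:Q] = 6. (Equivalently: Q(∛48) ⊂ R but ω ∉ R, so [K : Q(∛48)] = 2.)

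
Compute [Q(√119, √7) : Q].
[Q(√119, √7) : Q] = 4

[Q(√119):Q] = 2 (min poly x^2 - 119, irreducible since 119 is squarefree > 1). For the top step, suppose √7 ∈ Q(√119), say √7 = c + d√119 with c, d ∈ Q. Squaring: 7 = c^2 + 119d^2 + 2cd√119. Since √119 ∉ Q this forces 2cd = 0. If d = 0 then √7 = c ∈ Q, contradicting 7 squarefree > 1. If c = 0 then 7 = 119d^2, so 119·7 = (119d)^2 is a perfect square in Q — but 119·7 = 833 is not a perfect square (since 119 and 7 are distinct squarefree integers). Contradiction. Hence √7 ∉ Q(√119), so x^2 - 7 stays irreducible over Q(√119) and [Q(√119, √7) : Q(√119)] = 2. By the tower law, [Q(√119, √7) : Q] = 2 · 2 = 4.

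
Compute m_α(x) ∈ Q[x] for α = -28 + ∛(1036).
m_α(x) = x^3 + 84x^2 + 2352x + 20916

Set β = α + 28 = ∛(1036), so β^3 = 1036. Then (α + 28)^3 - 1036 = 0, i.e. α is a root of g(x) = (x + 28)^3 - 1036 = x^3 + 84x^2 + 2352x + 20916. Since g(x) = h(x + 28) where h(x) = x^3 - 1036, and h is irreducible over Q (because 1036 is not a perfect cube, so h has no rational root, and a monic cubic with no rational root is irreducible), g is also irreducible (irreducibility is preserved under the substitution x → x + 28). Hence m_α(x) = x^3 + 84x^2 + 2352x + 20916.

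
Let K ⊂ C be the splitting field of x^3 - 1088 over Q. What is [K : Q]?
[K : Q] = 6

The roots of x^3 - 1088 are ∛1088, ω∛1088, ω^2∛1088 where ω = e^(2πi/3) is a primitive cube root of unity, so K = Q(∛1088, ω). Now [Q(∛1088):Q] = 3 (since 1088 is not a perfect cube, x^3 - 1088 is irreducible) and [Q(ω):Q] = 2. Both 2 and 3 divide [K:Q], and [K:Q] ≤ 3·2 = 6, so [K:Q] = 6. (Equivalently: Q(∛1088) ⊂ R but ω ∉ R, so [K : Q(∛1088)] = 2.)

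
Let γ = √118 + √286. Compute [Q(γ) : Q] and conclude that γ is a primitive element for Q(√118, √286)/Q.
[Q(γ) : Q] = 4 (equivalently, Q(γ) = Q(√118, √286))

Obviously Q(γ) ⊆ Q(√118, √286), and [Q(√118, √286):Q] = 4 (since 118, 286 are distinct squarefree integers > 1 with 33748 not a perfect square). To show equality we compute the minimal polynomial of γ. From γ = √118 + √286: γ^2 = 118 + 2√(33748) + 286 = 404 + 2√(33748), so γ^2 - 404 = 2√(33748); squaring, (γ^2 - 404)^2 = 4·33748, i.e. γ^4 - 808γ^2 + 163216 - 134992 = 0, i.e. γ^4 - 808γ^2 + 28224 = 0. So γ is a root of x^4 - 808x^2 + 28224. This polynomial is irreducible over Q: it has no rational root (each ±√118 ± √286 is irrational), and any factorization into two quadratics over Q would force √(33748) ∈ Q (pairing opposite roots) or √118, √286 ∈ Q (other pairings), all impossible. Hence [Q(γ):Q] = 4 = [Q(√118, √286):Q], so Q(γ) = Q(√118, √286).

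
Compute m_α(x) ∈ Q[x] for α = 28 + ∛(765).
m_α(x) = x^3 - 84x^2 + 2352x - 22717

Set β = α - 28 = ∛(765), so β^3 = 765. Then (α - 28)^3 - 765 = 0, i.e. α is a root of g(x) = (x - 28)^3 - 765 = x^3 - 84x^2 + 2352x - 22717. Since g(x) = h(x - 28) where h(x) = x^3 - 765, and h is irreducible over Q (because 765 is not a perfect cube, so h has no rational root, and a monic cubic with no rational root is irreducible), g is also irreducible (irreducibility is preserved under the substitution x → x - 28). Hence m_α(x) = x^3 - 84x^2 + 2352x - 22717.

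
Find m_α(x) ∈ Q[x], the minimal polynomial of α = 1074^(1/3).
m_α(x) = x^3 - 1074

α satisfies α^3 = 1074, so x^3 - 1074 annihilates α. By the rational root test, a rational root p/q (in lowest terms) of x^3 - 1074 would satisfy p^3 = 1074 q^3, forcing q = 1 and p^3 = 1074; but 1074 is not a perfect cube, contradiction. A monic cubic over Q with no rational root is irreducible (any nontrivial factorization would include a linear factor). Hence x^3 - 1074 is the minimal polynomial of α, and in particular [Q(α):Q] = 3.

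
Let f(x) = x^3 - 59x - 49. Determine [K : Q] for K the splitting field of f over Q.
[K : Q] = 6

By the rational root test, any rational root of the monic integer polynomial f(x) = x^3 - 59x - 49 must be an integer dividing the constant term -49, i.e. one of ±{1, 7, 49}. Evaluating: f(1) = -107, f(-1) = 9, f(7) = -119, f(-7) = 21, f(49) = 114709, f(-49) = -114807; none is 0, so f has no rational root and is therefore irreducible over Q (a cubic with no linear factor over a field is irreducible). For an irreducible cubic, the Galois group is A_3 or S_3 according as the discriminant disc(f) = -4a^3 - 27b^2 = -4·(-59)^3 - 27·(-49)^2 = 756689 is or is not a square in Q. Here disc(f) = 756689 is not a perfect square in Q, so the Galois group of f over Q is not contained in A_3 and must be all of S_3. The splitting field has degree |S_3| = 6 over Q, so [K : Q] = 6.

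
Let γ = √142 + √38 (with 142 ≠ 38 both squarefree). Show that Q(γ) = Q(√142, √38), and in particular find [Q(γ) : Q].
[Q(γ) : Q] = 4 (equivalently, Q(γ) = Q(√142, √38))

Obviously Q(γ) ⊆ Q(√142, √38), and [Q(√142, √38):Q] = 4 (since 142, 38 are distinct squarefree integers > 1 with 5396 not a perfect square). To show equality we compute the minimal polynomial of γ. From γ = √142 + √38: γ^2 = 142 + 2√(5396) + 38 = 180 + 2√(5396), so γ^2 - 180 = 2√(5396); squaring, (γ^2 - 180)^2 = 4·5396, i.e. γ^4 - 360γ^2 + 32400 - 21584 = 0, i.e. γ^4 - 360γ^2 + 10816 = 0. So γ is a root of x^4 - 360x^2 + 10816. This polynomial is irreducible over Q: it has no rational root (each ±√142 ± √38 is irrational), and any factorization into two quadratics over Q would force √(5396) ∈ Q (pairing opposite roots) or √142, √38 ∈ Q (other pairings), all impossible. Hence [Q(γ):Q] = 4 = [Q(√142, √38):Q], so Q(γ) = Q(√142, √38).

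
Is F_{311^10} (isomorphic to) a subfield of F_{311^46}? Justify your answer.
No: F_{311^10} is not a subfield of F_{311^46}

F_{p^m} embeds in F_{p^n} iff m | n. Here 10 ∤ 46 (since 46 = 4·10 + 6 with remainder 6 ≠ 0), so F_{311^10} is not a subfield of F_{311^46}. Equivalently: if it were, the tower law would give 10 = [F_{311^10}:F_311] dividing [F_{311^46}:F_311] = 46, contradiction.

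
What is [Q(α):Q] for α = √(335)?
[Q(α):Q] = 2

[Q(α):Q] equals the degree of the minimal polynomial of α. Here α^2 = 335 and x^2 - 335 is irreducible (d = 335 is squarefree, ≠ 1, hence not a square), so deg(m_α) = 2. Thus [Q(α):Q] = 2.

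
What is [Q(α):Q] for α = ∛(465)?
[Q(α):Q] = 3

The minimal polynomial of α is x^3 - 465, irreducible over Q since 465 is not a perfect cube (so x^3 - 465 has no rational root). Hence [Q(α):Q] = deg(m_α) = 3.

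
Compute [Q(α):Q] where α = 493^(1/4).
[Q(α):Q] = 4

α is a root of x^4 - 493. By Eisenstein's criterion at the prime p = 17 (which divides the constant term 493 but p^2 = 289 does not, since 493 is squarefree), x^4 - 493 is irreducible over Q. Hence [Q(α):Q] = 4.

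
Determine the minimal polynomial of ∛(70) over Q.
m_α(x) = x^3 - 70

α satisfies α^3 = 70, so x^3 - 70 annihilates α. By the rational root test, a rational root p/q (in lowest terms) of x^3 - 70 would satisfy p^3 = 70 q^3, forcing q = 1 and p^3 = 70; but 70 is not a perfect cube, contradiction. A monic cubic over Q with no rational root is irreducible (any nontrivial factorization would include a linear factor). Hence x^3 - 70 is the minimal polynomial of α, and in particular [Q(α):Q] = 3.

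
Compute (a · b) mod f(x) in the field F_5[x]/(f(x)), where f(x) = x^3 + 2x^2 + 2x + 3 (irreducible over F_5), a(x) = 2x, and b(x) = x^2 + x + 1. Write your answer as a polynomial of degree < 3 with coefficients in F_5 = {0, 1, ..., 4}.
a · b ≡ 3x^2 + 3x + 4 (mod f(x))

Multiply in F_5[x]: a(x)·b(x) = (2x)·(x^2 + x + 1) = 2x^3 + 2x^2 + 2x. This has degree ≥ 3, so divide by f(x) over F_5: 2x^3 + 2x^2 + 2x = (2)·(x^3 + 2x^2 + 2x + 3) + (3x^2 + 3x + 4). Hence a·b ≡ 3x^2 + 3x + 4 (mod f). (F_5[x]/(f) is a field with 5^3 = 125 elements since f is irreducible of degree 3.)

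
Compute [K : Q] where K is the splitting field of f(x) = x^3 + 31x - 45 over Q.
[K : Q] = 6

By the rational root test, any rational root of the monic integer polynomial f(x) = x^3 + 31x - 45 must be an integer dividing the constant term -45, i.e. one of ±{1, 3, 5, 9, 15, 45}. Evaluating: f(1) = -13, f(-1) = -77, f(3) = 75, f(-3) = -165, f(5) = 235, f(-5) = -325, f(9) = 963, f(-9) = -1053, f(15) = 3795, f(-15) = -3885, f(45) = 92475, f(-45) = -92565; none is 0, so f has no rational root and is therefore irreducible over Q (a cubic with no linear factor over a field is irreducible). For an irreducible cubic, the Galois group is A_3 or S_3 according as the discriminant disc(f) = -4a^3 - 27b^2 = -4·(31)^3 - 27·(-45)^2 = -173839 is or is not a square in Q. Here disc(f) = -173839 is not a perfect square in Q, so the Galois group of f over Q is not contained in A_3 and must be all of S_3. The splitting field has degree |S_3| = 6 over Q, so [K : Q] = 6.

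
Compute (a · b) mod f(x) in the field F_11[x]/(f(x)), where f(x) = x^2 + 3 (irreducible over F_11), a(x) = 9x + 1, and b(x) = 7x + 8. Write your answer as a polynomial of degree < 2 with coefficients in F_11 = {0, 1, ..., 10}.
a · b ≡ 2x + 6 (mod f(x))

Multiply in F_11[x]: a(x)·b(x) = (9x + 1)·(7x + 8) = 8x^2 + 2x + 8. This has degree ≥ 2, so divide by f(x) over F_11: 8x^2 + 2x + 8 = (8)·(x^2 + 3) + (2x + 6). Hence a·b ≡ 2x + 6 (mod f). (F_11[x]/(f) is a field with 11^2 = 121 elements since f is irreducible of degree 2.)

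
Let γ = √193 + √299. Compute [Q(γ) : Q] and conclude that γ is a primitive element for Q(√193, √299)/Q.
[Q(γ) : Q] = 4 (equivalently, Q(γ) = Q(√193, √299))

Obviously Q(γ) ⊆ Q(√193, √299), and [Q(√193, √299):Q] = 4 (since 193, 299 are distinct squarefree integers > 1 with 57707 not a perfect square). To show equality we compute the minimal polynomial of γ. From γ = √193 + √299: γ^2 = 193 + 2√(57707) + 299 = 492 + 2√(57707), so γ^2 - 492 = 2√(57707); squaring, (γ^2 - 492)^2 = 4·57707, i.e. γ^4 - 984γ^2 + 242064 - 230828 = 0, i.e. γ^4 - 984γ^2 + 11236 = 0. So γ is a root of x^4 - 984x^2 + 11236. This polynomial is irreducible over Q: it has no rational root (each ±√193 ± √299 is irrational), and any factorization into two quadratics over Q would force √(57707) ∈ Q (pairing opposite roots) or √193, √299 ∈ Q (other pairings), all impossible. Hence [Q(γ):Q] = 4 = [Q(√193, √299):Q], so Q(γ) = Q(√193, √299).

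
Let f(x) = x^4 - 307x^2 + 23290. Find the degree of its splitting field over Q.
[K : Q] = 4

Solving the quadratic in x^2: x^2 = (307 ± √(307^2 - 4·23290))/2 = (307 ± √1089)/2 = (307 ± 33)/2, giving x^2 = 170 or x^2 = 137. So f(x) = (x^2 - 170)(x^2 - 137) and the roots of f are ±√170, ±√137. Hence the splitting field is K = Q(√170, √137). Since 170 and 137 are distinct squarefree integers > 1, their product 23290 is not a perfect square, so √137 ∉ Q(√170). By the tower law [K:Q] = [Q(√170,√137):Q(√170)] · [Q(√170):Q] = 2 · 2 = 4.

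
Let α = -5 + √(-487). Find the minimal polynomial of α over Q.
m_α(x) = x^2 + 10x + 512

From α + 5 = √(-487), squaring gives (α + 5)^2 = -487, i.e. α^2 + 10α + 25 = -487, so α^2 + 10α + 512 = 0. The discriminant of x^2 + 10x + 512 is (10)^2 - 4·(512) = 100 - 2048 = -1948, and 4·(-487) is not a perfect square in Q since -487 is squarefree and ≠ 1. Hence x^2 + 10x + 512 is irreducible over Q and is the minimal polynomial of α.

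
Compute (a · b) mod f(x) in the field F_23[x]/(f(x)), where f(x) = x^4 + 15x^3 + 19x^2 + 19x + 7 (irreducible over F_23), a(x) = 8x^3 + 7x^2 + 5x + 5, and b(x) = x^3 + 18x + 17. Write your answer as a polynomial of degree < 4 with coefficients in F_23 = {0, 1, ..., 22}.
a · b ≡ 20x^3 + 6x^2 + 6x + 17 (mod f(x))

Multiply in F_23[x]: a(x)·b(x) = (8x^3 + 7x^2 + 5x + 5)·(x^3 + 18x + 17) = 8x^6 + 7x^5 + 11x^4 + 14x^3 + 2x^2 + 14x + 16. This has degree ≥ 4, so divide by f(x) over F_23: 8x^6 + 7x^5 + 11x^4 + 14x^3 + 2x^2 + 14x + 16 = (8x^2 + 2x + 13)·(x^4 + 15x^3 + 19x^2 + 19x + 7) + (20x^3 + 6x^2 + 6x + 17). Hence a·b ≡ 20x^3 + 6x^2 + 6x + 17 (mod f). (F_23[x]/(f) is a field with 23^4 = 279841 elements since f is irreducible of degree 4.)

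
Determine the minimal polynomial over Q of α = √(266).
m_α(x) = x^2 - 266

α satisfies α^2 - 266 = 0, so x^2 - 266 annihilates α. Since d = 266 is squarefree and ≠ 1, it is not a perfect square in Q, so x^2 - 266 has no rational root and is therefore irreducible over Q (a degree-2 polynomial over a field is irreducible iff it has no root). Hence m_α(x) = x^2 - 266.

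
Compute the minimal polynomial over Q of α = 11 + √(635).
m_α(x) = x^2 - 22x - 514

From α - 11 = √(635), squaring gives (α - 11)^2 = 635, i.e. α^2 - 22α + 121 = 635, so α^2 - 22α - 514 = 0. The discriminant of x^2 - 22x - 514 is (-22)^2 - 4·(-514) = 484 + 2056 = 2540, and 4·(635) is not a perfect square in Q since 635 is squarefree and ≠ 1. Hence x^2 - 22x - 514 is irreducible over Q and is the minimal polynomial of α.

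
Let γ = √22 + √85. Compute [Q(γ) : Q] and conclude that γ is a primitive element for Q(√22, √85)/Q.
[Q(γ) : Q] = 4 (equivalently, Q(γ) = Q(√22, √85))

Obviously Q(γ) ⊆ Q(√22, √85), and [Q(√22, √85):Q] = 4 (since 22, 85 are distinct squarefree integers > 1 with 1870 not a perfect square). To show equality we compute the minimal polynomial of γ. From γ = √22 + √85: γ^2 = 22 + 2√(1870) + 85 = 107 + 2√(1870), so γ^2 - 107 = 2√(1870); squaring, (γ^2 - 107)^2 = 4·1870, i.e. γ^4 - 214γ^2 + 11449 - 7480 = 0, i.e. γ^4 - 214γ^2 + 3969 = 0. So γ is a root of x^4 - 214x^2 + 3969. This polynomial is irreducible over Q: it has no rational root (each ±√22 ± √85 is irrational), and any factorization into two quadratics over Q would force √(1870) ∈ Q (pairing opposite roots) or √22, √85 ∈ Q (other pairings), all impossible. Hence [Q(γ):Q] = 4 = [Q(√22, √85):Q], so Q(γ) = Q(√22, √85).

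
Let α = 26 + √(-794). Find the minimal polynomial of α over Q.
m_α(x) = x^2 - 52x + 1470

From α - 26 = √(-794), squaring gives (α - 26)^2 = -794, i.e. α^2 - 52α + 676 = -794, so α^2 - 52α + 1470 = 0. The discriminant of x^2 - 52x + 1470 is (-52)^2 - 4·(1470) = 2704 - 5880 = -3176, and 4·(-794) is not a perfect square in Q since -794 is squarefree and ≠ 1. Hence x^2 - 52x + 1470 is irreducible over Q and is the minimal polynomial of α.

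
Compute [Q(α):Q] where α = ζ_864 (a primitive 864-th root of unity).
[Q(α):Q] = 288

The minimal polynomial of ζ_864 over Q is the 864-th cyclotomic polynomial Φ_864(x), which is irreducible over Q and has degree φ(864) = 288. Hence [Q(α):Q] = φ(864) = 288.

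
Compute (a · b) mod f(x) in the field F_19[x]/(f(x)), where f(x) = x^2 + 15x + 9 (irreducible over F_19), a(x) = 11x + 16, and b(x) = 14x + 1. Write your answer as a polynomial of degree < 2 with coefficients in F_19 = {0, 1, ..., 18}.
a · b ≡ 15x + 17 (mod f(x))

Multiply in F_19[x]: a(x)·b(x) = (11x + 16)·(14x + 1) = 2x^2 + 7x + 16. This has degree ≥ 2, so divide by f(x) over F_19: 2x^2 + 7x + 16 = (2)·(x^2 + 15x + 9) + (15x + 17). Hence a·b ≡ 15x + 17 (mod f). (F_19[x]/(f) is a field with 19^2 = 361 elements since f is irreducible of degree 2.)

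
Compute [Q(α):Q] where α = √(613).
[Q(α):Q] = 2

[Q(α):Q] equals the degree of the minimal polynomial of α. Here α^2 = 613 and x^2 - 613 is irreducible (d = 613 is squarefree, ≠ 1, hence not a square), so deg(m_α) = 2. Thus [Q(α):Q] = 2.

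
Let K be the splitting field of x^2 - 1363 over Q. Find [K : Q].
[K : Q] = 2

f(x) = x^2 - 1363 factors as (x - √1363)(x + √1363). The splitting field is K = Q(√1363). Since 1363 is squarefree and > 1, it is not a perfect square, so x^2 - 1363 is irreducible over Q and [Q(√1363) : Q] = 2. Hence [K : Q] = 2.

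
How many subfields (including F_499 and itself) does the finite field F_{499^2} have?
F_{499^2} has 2 subfields

The subfields of F_{p^n} are exactly the fields F_{p^d} for d | n (each is the fixed field of the unique index-d subgroup of Gal(F_{p^n}/F_p) ≅ Z/nZ). The divisors of n = 2 are {1, 2}, giving 2 subfields: F_{499^1}, F_{499^2}.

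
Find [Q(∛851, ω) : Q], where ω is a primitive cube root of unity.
[Q(∛851, ω) : Q] = 6

[Q(∛851):Q] = 3 (min poly x^3 - 851, irreducible since 851 is not a perfect cube). [Q(ω):Q] = 2 (min poly x^2 + x + 1). Since Q(∛851) ⊂ R and ω ∉ R, we have ω ∉ Q(∛851), so x^2 + x + 1 remains irreducible over Q(∛851) and [Q(∛851, ω) : Q(∛851)] = 2. By the tower law, [Q(∛851, ω) : Q] = 3 · 2 = 6. (In fact Q(∛851, ω) is the splitting field of x^3 - 851 over Q.)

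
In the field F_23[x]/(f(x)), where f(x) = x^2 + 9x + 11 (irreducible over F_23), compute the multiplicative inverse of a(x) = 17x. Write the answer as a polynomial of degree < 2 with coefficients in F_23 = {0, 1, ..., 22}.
a(x)^(-1) ≡ 15x + 20 (mod f(x))

Since f is irreducible over F_23, F_23[x]/(f) is a field and a(x) ≠ 0 has an inverse. Apply the extended Euclidean algorithm to f(x) and a(x) in F_23[x]: f(x) = (19x + 10)·a(x) + (11). The last nonzero remainder is the constant 11 = gcd(f, a) in F_23. Back-substituting through the division chain expresses 11 = s(x)·a(x) + t(x)·f(x) with s(x) ≡ 4x + 13 (mod f), so (4x + 13)·a(x) ≡ 11 (mod f). Multiplying by 11^(-1) ≡ 21 in F_23 gives a(x)^(-1) ≡ 21·(4x + 13) ≡ 15x + 20 (mod f). Check: (17x)·(15x + 20) = 2x^2 + 18x ≡ 1 (mod x^2 + 9x + 11).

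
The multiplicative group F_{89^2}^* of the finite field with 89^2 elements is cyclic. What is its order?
|F_{89^2}^*| = 7920

F_{89^2} has 89^2 = 7921 elements; its multiplicative group consists of all nonzero elements, so |F_{89^2}^*| = 7921 - 1 = 7920. (It is cyclic since any finite subgroup of the multiplicative group of a field is cyclic.)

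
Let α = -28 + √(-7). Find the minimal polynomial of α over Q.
m_α(x) = x^2 + 56x + 791

From α + 28 = √(-7), squaring gives (α + 28)^2 = -7, i.e. α^2 + 56α + 784 = -7, so α^2 + 56α + 791 = 0. The discriminant of x^2 + 56x + 791 is (56)^2 - 4·(791) = 3136 - 3164 = -28, and 4·(-7) is not a perfect square in Q since -7 is squarefree and ≠ 1. Hence x^2 + 56x + 791 is irreducible over Q and is the minimal polynomial of α.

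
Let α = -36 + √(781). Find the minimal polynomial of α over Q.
m_α(x) = x^2 + 72x + 515

From α + 36 = √(781), squaring gives (α + 36)^2 = 781, i.e. α^2 + 72α + 1296 = 781, so α^2 + 72α + 515 = 0. The discriminant of x^2 + 72x + 515 is (72)^2 - 4·(515) = 5184 - 2060 = 3124, and 4·(781) is not a perfect square in Q since 781 is squarefree and ≠ 1. Hence x^2 + 72x + 515 is irreducible over Q and is the minimal polynomial of α.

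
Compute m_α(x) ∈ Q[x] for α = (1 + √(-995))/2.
m_α(x) = x^2 - x + 249

From 2α - 1 = √(-995), squaring gives (2α - 1)^2 = -995, i.e. 4α^2 - 4α + 1 = -995, so α^2 - α + (1 + 995)/4 = 0. Since -995 ≡ 1 (mod 4), (1 + 995)/4 = 249 ∈ Z. The polynomial x^2 - x + 249 has discriminant 1 - 4·(249) = -995, which is not a perfect square in Q (d = -995 is squarefree and ≠ 1), so x^2 - x + 249 is irreducible over Q. It is the minimal polynomial of α.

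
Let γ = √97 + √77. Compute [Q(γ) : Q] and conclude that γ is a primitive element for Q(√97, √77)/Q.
[Q(γ) : Q] = 4 (equivalently, Q(γ) = Q(√97, √77))

Obviously Q(γ) ⊆ Q(√97, √77), and [Q(√97, √77):Q] = 4 (since 97, 77 are distinct squarefree integers > 1 with 7469 not a perfect square). To show equality we compute the minimal polynomial of γ. From γ = √97 + √77: γ^2 = 97 + 2√(7469) + 77 = 174 + 2√(7469), so γ^2 - 174 = 2√(7469); squaring, (γ^2 - 174)^2 = 4·7469, i.e. γ^4 - 348γ^2 + 30276 - 29876 = 0, i.e. γ^4 - 348γ^2 + 400 = 0. So γ is a root of x^4 - 348x^2 + 400. This polynomial is irreducible over Q: it has no rational root (each ±√97 ± √77 is irrational), and any factorization into two quadratics over Q would force √(7469) ∈ Q (pairing opposite roots) or √97, √77 ∈ Q (other pairings), all impossible. Hence [Q(γ):Q] = 4 = [Q(√97, √77):Q], so Q(γ) = Q(√97, √77).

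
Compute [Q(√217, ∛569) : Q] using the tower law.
[Q(√217, ∛569) : Q] = 6

Let L = Q(√217, ∛569). Since Q(√217) ⊂ L and [Q(√217):Q] = 2, the tower law gives 2 | [L:Q]. Likewise Q(∛569) ⊂ L with [Q(∛569):Q] = 3 (because 569 is not a perfect cube), so 3 | [L:Q]. As gcd(2,3) = 1, [L:Q] is divisible by 6. Conversely L is generated over Q by √217 and ∛569, so [L:Q] ≤ 2·3 = 6. Therefore [Q(√217, ∛569) : Q] = 6.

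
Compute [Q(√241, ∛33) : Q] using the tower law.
[Q(√241, ∛33) : Q] = 6

Let L = Q(√241, ∛33). Since Q(√241) ⊂ L and [Q(√241):Q] = 2, the tower law gives 2 | [L:Q]. Likewise Q(∛33) ⊂ L with [Q(∛33):Q] = 3 (because 33 is not a perfect cube), so 3 | [L:Q]. As gcd(2,3) = 1, [L:Q] is divisible by 6. Conversely L is generated over Q by √241 and ∛33, so [L:Q] ≤ 2·3 = 6. Therefore [Q(√241, ∛33) : Q] = 6.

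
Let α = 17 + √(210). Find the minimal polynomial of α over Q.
m_α(x) = x^2 - 34x + 79

From α - 17 = √(210), squaring gives (α - 17)^2 = 210, i.e. α^2 - 34α + 289 = 210, so α^2 - 34α + 79 = 0. The discriminant of x^2 - 34x + 79 is (-34)^2 - 4·(79) = 1156 - 316 = 840, and 4·(210) is not a perfect square in Q since 210 is squarefree and ≠ 1. Hence x^2 - 34x + 79 is irreducible over Q and is the minimal polynomial of α.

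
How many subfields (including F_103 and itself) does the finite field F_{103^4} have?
F_{103^4} has 3 subfields

The subfields of F_{p^n} are exactly the fields F_{p^d} for d | n (each is the fixed field of the unique index-d subgroup of Gal(F_{p^n}/F_p) ≅ Z/nZ). The divisors of n = 4 are {1, 2, 4}, giving 3 subfields: F_{103^1}, F_{103^2}, F_{103^4}.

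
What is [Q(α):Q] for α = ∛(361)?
[Q(α):Q] = 3

The minimal polynomial of α is x^3 - 361, irreducible over Q since 361 is not a perfect cube (so x^3 - 361 has no rational root). Hence [Q(α):Q] = deg(m_α) = 3.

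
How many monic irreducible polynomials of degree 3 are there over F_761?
There are 146903440 monic irreducible polynomials of degree 3 over F_761

Each element of F_{761^3} that lies in no proper subfield is a root of exactly one monic irreducible of degree 3 over F_761, and each such polynomial has 3 distinct roots in F_{761^3}. By Möbius inversion the count is N_761(3) = (1/3) Σ_{d|3} μ(3/d) · 761^d = (1/3)(μ(3)·761^1 + μ(1)·761^3) = 440710320/3 = 146903440.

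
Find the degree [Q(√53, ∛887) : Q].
[Q(√53, ∛887) : Q] = 6

Let L = Q(√53, ∛887). Since Q(√53) ⊂ L and [Q(√53):Q] = 2, the tower law gives 2 | [L:Q]. Likewise Q(∛887) ⊂ L with [Q(∛887):Q] = 3 (because 887 is not a perfect cube), so 3 | [L:Q]. As gcd(2,3) = 1, [L:Q] is divisible by 6. Conversely L is generated over Q by √53 and ∛887, so [L:Q] ≤ 2·3 = 6. Therefore [Q(√53, ∛887) : Q] = 6.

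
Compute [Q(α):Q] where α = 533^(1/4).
[Q(α):Q] = 4

α is a root of x^4 - 533. By Eisenstein's criterion at the prime p = 13 (which divides the constant term 533 but p^2 = 169 does not, since 533 is squarefree), x^4 - 533 is irreducible over Q. Hence [Q(α):Q] = 4.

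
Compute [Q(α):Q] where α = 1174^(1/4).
[Q(α):Q] = 4

α is a root of x^4 - 1174. By Eisenstein's criterion at the prime p = 2 (which divides the constant term 1174 but p^2 = 4 does not, since 1174 is squarefree), x^4 - 1174 is irreducible over Q. Hence [Q(α):Q] = 4.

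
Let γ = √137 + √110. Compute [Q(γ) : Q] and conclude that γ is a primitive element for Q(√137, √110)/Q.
[Q(γ) : Q] = 4 (equivalently, Q(γ) = Q(√137, √110))

Obviously Q(γ) ⊆ Q(√137, √110), and [Q(√137, √110):Q] = 4 (since 137, 110 are distinct squarefree integers > 1 with 15070 not a perfect square). To show equality we compute the minimal polynomial of γ. From γ = √137 + √110: γ^2 = 137 + 2√(15070) + 110 = 247 + 2√(15070), so γ^2 - 247 = 2√(15070); squaring, (γ^2 - 247)^2 = 4·15070, i.e. γ^4 - 494γ^2 + 61009 - 60280 = 0, i.e. γ^4 - 494γ^2 + 729 = 0. So γ is a root of x^4 - 494x^2 + 729. This polynomial is irreducible over Q: it has no rational root (each ±√137 ± √110 is irrational), and any factorization into two quadratics over Q would force √(15070) ∈ Q (pairing opposite roots) or √137, √110 ∈ Q (other pairings), all impossible. Hence [Q(γ):Q] = 4 = [Q(√137, √110):Q], so Q(γ) = Q(√137, √110).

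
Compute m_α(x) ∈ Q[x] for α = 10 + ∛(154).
m_α(x) = x^3 - 30x^2 + 300x - 1154

Set β = α - 10 = ∛(154), so β^3 = 154. Then (α - 10)^3 - 154 = 0, i.e. α is a root of g(x) = (x - 10)^3 - 154 = x^3 - 30x^2 + 300x - 1154. Since g(x) = h(x - 10) where h(x) = x^3 - 154, and h is irreducible over Q (because 154 is not a perfect cube, so h has no rational root, and a monic cubic with no rational root is irreducible), g is also irreducible (irreducibility is preserved under the substitution x → x - 10). Hence m_α(x) = x^3 - 30x^2 + 300x - 1154.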